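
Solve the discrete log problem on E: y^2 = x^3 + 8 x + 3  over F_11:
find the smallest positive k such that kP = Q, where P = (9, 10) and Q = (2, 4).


Enumerate multiples of P until we hit Q = (2, 4):
  1P = (9, 10)
  2P = (5, 5)
  3P = (2, 7)
  4P = (4, 0)
  5P = (2, 4)
Match found at i = 5.

k = 5


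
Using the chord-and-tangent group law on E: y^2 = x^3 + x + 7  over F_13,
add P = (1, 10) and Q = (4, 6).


P != Q, so use the chord formula.
s = (y2 - y1) / (x2 - x1) = (9) / (3) mod 13 = 3
x3 = s^2 - x1 - x2 mod 13 = 3^2 - 1 - 4 = 4
y3 = s (x1 - x3) - y1 mod 13 = 3 * (1 - 4) - 10 = 7

P + Q = (4, 7)


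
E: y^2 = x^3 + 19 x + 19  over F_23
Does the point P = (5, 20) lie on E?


Check whether y^2 = x^3 + 19 x + 19 (mod 23) for (x, y) = (5, 20).
LHS: y^2 = 20^2 mod 23 = 9
RHS: x^3 + 19 x + 19 = 5^3 + 19*5 + 19 mod 23 = 9
LHS = RHS

Yes, on the curve


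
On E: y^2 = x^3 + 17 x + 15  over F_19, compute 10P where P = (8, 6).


k = 10 = 1010_2 (binary, LSB first: 0101)
Double-and-add from P = (8, 6):
  bit 0 = 0: acc unchanged = O
  bit 1 = 1: acc = O + (3, 13) = (3, 13)
  bit 2 = 0: acc unchanged = (3, 13)
  bit 3 = 1: acc = (3, 13) + (13, 18) = (8, 13)

10P = (8, 13)


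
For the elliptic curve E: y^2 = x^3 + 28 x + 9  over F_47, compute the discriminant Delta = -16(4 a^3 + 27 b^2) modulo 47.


4 a^3 + 27 b^2 = 4*28^3 + 27*9^2 = 87808 + 2187 = 89995
Delta = -16 * (89995) = -1439920
Delta mod 47 = 19

Delta = 19 (mod 47)


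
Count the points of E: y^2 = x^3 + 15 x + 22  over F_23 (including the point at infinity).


For each x in F_23, count y with y^2 = x^3 + 15 x + 22 mod 23:
  x = 3: RHS = 2, y in [5, 18]  -> 2 point(s)
  x = 4: RHS = 8, y in [10, 13]  -> 2 point(s)
  x = 6: RHS = 6, y in [11, 12]  -> 2 point(s)
  x = 9: RHS = 12, y in [9, 14]  -> 2 point(s)
  x = 11: RHS = 0, y in [0]  -> 1 point(s)
  x = 14: RHS = 9, y in [3, 20]  -> 2 point(s)
  x = 18: RHS = 6, y in [11, 12]  -> 2 point(s)
  x = 19: RHS = 13, y in [6, 17]  -> 2 point(s)
  x = 22: RHS = 6, y in [11, 12]  -> 2 point(s)
Affine points: 17. Add the point at infinity: total = 18.

#E(F_23) = 18


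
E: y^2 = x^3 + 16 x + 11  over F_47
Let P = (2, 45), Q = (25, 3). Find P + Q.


P != Q, so use the chord formula.
s = (y2 - y1) / (x2 - x1) = (5) / (23) mod 47 = 37
x3 = s^2 - x1 - x2 mod 47 = 37^2 - 2 - 25 = 26
y3 = s (x1 - x3) - y1 mod 47 = 37 * (2 - 26) - 45 = 7

P + Q = (26, 7)


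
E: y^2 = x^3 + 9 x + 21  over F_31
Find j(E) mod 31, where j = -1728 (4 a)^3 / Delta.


Delta = -16(4 a^3 + 27 b^2) mod 31 = 13
-1728 * (4 a)^3 = -1728 * (4*9)^3 mod 31 = 8
j = 8 * 13^(-1) mod 31 = 3

j = 3 (mod 31)


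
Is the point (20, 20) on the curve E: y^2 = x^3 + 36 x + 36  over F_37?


Check whether y^2 = x^3 + 36 x + 36 (mod 37) for (x, y) = (20, 20).
LHS: y^2 = 20^2 mod 37 = 30
RHS: x^3 + 36 x + 36 = 20^3 + 36*20 + 36 mod 37 = 24
LHS != RHS

No, not on the curve


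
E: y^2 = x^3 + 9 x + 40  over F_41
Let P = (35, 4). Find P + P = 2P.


Doubling: s = (3 x1^2 + a) / (2 y1)
s = (3*35^2 + 9) / (2*4) mod 41 = 30
x3 = s^2 - 2 x1 mod 41 = 30^2 - 2*35 = 10
y3 = s (x1 - x3) - y1 mod 41 = 30 * (35 - 10) - 4 = 8

2P = (10, 8)


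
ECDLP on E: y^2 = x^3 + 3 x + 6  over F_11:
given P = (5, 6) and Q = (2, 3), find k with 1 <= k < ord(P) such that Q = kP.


Enumerate multiples of P until we hit Q = (2, 3):
  1P = (5, 6)
  2P = (2, 8)
  3P = (2, 3)
Match found at i = 3.

k = 3


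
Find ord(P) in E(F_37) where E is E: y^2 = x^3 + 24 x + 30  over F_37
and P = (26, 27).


Compute successive multiples of P until we hit O:
  1P = (26, 27)
  2P = (23, 13)
  3P = (18, 35)
  4P = (31, 15)
  5P = (5, 4)
  6P = (27, 23)
  7P = (0, 17)
  8P = (21, 29)
  ... (continuing to 20P)
  20P = O

ord(P) = 20


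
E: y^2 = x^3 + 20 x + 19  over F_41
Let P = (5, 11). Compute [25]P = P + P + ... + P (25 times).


k = 25 = 11001_2 (binary, LSB first: 10011)
Double-and-add from P = (5, 11):
  bit 0 = 1: acc = O + (5, 11) = (5, 11)
  bit 1 = 0: acc unchanged = (5, 11)
  bit 2 = 0: acc unchanged = (5, 11)
  bit 3 = 1: acc = (5, 11) + (40, 30) = (14, 38)
  bit 4 = 1: acc = (14, 38) + (23, 10) = (40, 11)

25P = (40, 11)


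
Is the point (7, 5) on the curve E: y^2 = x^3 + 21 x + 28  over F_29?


Check whether y^2 = x^3 + 21 x + 28 (mod 29) for (x, y) = (7, 5).
LHS: y^2 = 5^2 mod 29 = 25
RHS: x^3 + 21 x + 28 = 7^3 + 21*7 + 28 mod 29 = 25
LHS = RHS

Yes, on the curve


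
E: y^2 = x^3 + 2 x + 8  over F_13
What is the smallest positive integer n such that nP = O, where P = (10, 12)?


Compute successive multiples of P until we hit O:
  1P = (10, 12)
  2P = (5, 0)
  3P = (10, 1)
  4P = O

ord(P) = 4


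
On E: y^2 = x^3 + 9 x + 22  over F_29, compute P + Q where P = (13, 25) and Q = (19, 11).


P != Q, so use the chord formula.
s = (y2 - y1) / (x2 - x1) = (15) / (6) mod 29 = 17
x3 = s^2 - x1 - x2 mod 29 = 17^2 - 13 - 19 = 25
y3 = s (x1 - x3) - y1 mod 29 = 17 * (13 - 25) - 25 = 3

P + Q = (25, 3)


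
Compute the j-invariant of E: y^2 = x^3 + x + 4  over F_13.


Delta = -16(4 a^3 + 27 b^2) mod 13 = 5
-1728 * (4 a)^3 = -1728 * (4*1)^3 mod 13 = 12
j = 12 * 5^(-1) mod 13 = 5

j = 5 (mod 13)


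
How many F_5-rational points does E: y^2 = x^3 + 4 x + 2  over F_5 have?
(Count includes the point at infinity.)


For each x in F_5, count y with y^2 = x^3 + 4 x + 2 mod 5:
  x = 3: RHS = 1, y in [1, 4]  -> 2 point(s)
Affine points: 2. Add the point at infinity: total = 3.

#E(F_5) = 3


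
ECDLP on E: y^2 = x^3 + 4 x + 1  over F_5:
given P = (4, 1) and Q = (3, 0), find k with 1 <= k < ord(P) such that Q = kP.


Enumerate multiples of P until we hit Q = (3, 0):
  1P = (4, 1)
  2P = (3, 0)
Match found at i = 2.

k = 2


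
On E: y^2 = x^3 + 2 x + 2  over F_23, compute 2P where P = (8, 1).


Doubling: s = (3 x1^2 + a) / (2 y1)
s = (3*8^2 + 2) / (2*1) mod 23 = 5
x3 = s^2 - 2 x1 mod 23 = 5^2 - 2*8 = 9
y3 = s (x1 - x3) - y1 mod 23 = 5 * (8 - 9) - 1 = 17

2P = (9, 17)


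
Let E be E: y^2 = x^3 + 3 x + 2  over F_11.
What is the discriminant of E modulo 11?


4 a^3 + 27 b^2 = 4*3^3 + 27*2^2 = 108 + 108 = 216
Delta = -16 * (216) = -3456
Delta mod 11 = 9

Delta = 9 (mod 11)


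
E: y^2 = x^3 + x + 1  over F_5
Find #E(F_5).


For each x in F_5, count y with y^2 = x^3 + 1 x + 1 mod 5:
  x = 0: RHS = 1, y in [1, 4]  -> 2 point(s)
  x = 2: RHS = 1, y in [1, 4]  -> 2 point(s)
  x = 3: RHS = 1, y in [1, 4]  -> 2 point(s)
  x = 4: RHS = 4, y in [2, 3]  -> 2 point(s)
Affine points: 8. Add the point at infinity: total = 9.

#E(F_5) = 9


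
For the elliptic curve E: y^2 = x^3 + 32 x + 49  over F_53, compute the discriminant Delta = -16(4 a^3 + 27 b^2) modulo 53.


4 a^3 + 27 b^2 = 4*32^3 + 27*49^2 = 131072 + 64827 = 195899
Delta = -16 * (195899) = -3134384
Delta mod 53 = 36

Delta = 36 (mod 53)


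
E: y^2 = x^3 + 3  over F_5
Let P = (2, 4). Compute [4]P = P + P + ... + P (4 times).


k = 4 = 100_2 (binary, LSB first: 001)
Double-and-add from P = (2, 4):
  bit 0 = 0: acc unchanged = O
  bit 1 = 0: acc unchanged = O
  bit 2 = 1: acc = O + (2, 4) = (2, 4)

4P = (2, 4)


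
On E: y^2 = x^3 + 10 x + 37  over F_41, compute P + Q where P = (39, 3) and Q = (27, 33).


P != Q, so use the chord formula.
s = (y2 - y1) / (x2 - x1) = (30) / (29) mod 41 = 18
x3 = s^2 - x1 - x2 mod 41 = 18^2 - 39 - 27 = 12
y3 = s (x1 - x3) - y1 mod 41 = 18 * (39 - 12) - 3 = 32

P + Q = (12, 32)


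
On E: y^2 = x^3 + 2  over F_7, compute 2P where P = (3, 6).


Doubling: s = (3 x1^2 + a) / (2 y1)
s = (3*3^2 + 0) / (2*6) mod 7 = 4
x3 = s^2 - 2 x1 mod 7 = 4^2 - 2*3 = 3
y3 = s (x1 - x3) - y1 mod 7 = 4 * (3 - 3) - 6 = 1

2P = (3, 1)


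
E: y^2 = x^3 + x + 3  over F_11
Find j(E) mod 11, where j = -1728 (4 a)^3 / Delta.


Delta = -16(4 a^3 + 27 b^2) mod 11 = 8
-1728 * (4 a)^3 = -1728 * (4*1)^3 mod 11 = 2
j = 2 * 8^(-1) mod 11 = 3

j = 3 (mod 11)


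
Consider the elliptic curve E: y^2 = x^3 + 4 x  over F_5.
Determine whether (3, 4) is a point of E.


Check whether y^2 = x^3 + 4 x + 0 (mod 5) for (x, y) = (3, 4).
LHS: y^2 = 4^2 mod 5 = 1
RHS: x^3 + 4 x + 0 = 3^3 + 4*3 + 0 mod 5 = 4
LHS != RHS

No, not on the curve


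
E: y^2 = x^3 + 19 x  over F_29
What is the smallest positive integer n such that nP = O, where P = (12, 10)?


Compute successive multiples of P until we hit O:
  1P = (12, 10)
  2P = (1, 22)
  3P = (10, 1)
  4P = (20, 12)
  5P = (17, 25)
  6P = (9, 28)
  7P = (15, 8)
  8P = (25, 18)
  ... (continuing to 26P)
  26P = O

ord(P) = 26


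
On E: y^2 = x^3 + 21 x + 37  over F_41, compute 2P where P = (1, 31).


Doubling: s = (3 x1^2 + a) / (2 y1)
s = (3*1^2 + 21) / (2*31) mod 41 = 7
x3 = s^2 - 2 x1 mod 41 = 7^2 - 2*1 = 6
y3 = s (x1 - x3) - y1 mod 41 = 7 * (1 - 6) - 31 = 16

2P = (6, 16)


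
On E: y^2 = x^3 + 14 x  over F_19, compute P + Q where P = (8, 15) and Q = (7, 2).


P != Q, so use the chord formula.
s = (y2 - y1) / (x2 - x1) = (6) / (18) mod 19 = 13
x3 = s^2 - x1 - x2 mod 19 = 13^2 - 8 - 7 = 2
y3 = s (x1 - x3) - y1 mod 19 = 13 * (8 - 2) - 15 = 6

P + Q = (2, 6)


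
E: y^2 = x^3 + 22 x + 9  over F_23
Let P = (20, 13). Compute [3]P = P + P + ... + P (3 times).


k = 3 = 11_2 (binary, LSB first: 11)
Double-and-add from P = (20, 13):
  bit 0 = 1: acc = O + (20, 13) = (20, 13)
  bit 1 = 1: acc = (20, 13) + (7, 0) = (20, 10)

3P = (20, 10)


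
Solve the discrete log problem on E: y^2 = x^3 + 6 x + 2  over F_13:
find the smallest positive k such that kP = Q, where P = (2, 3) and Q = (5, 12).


Enumerate multiples of P until we hit Q = (5, 12):
  1P = (2, 3)
  2P = (5, 1)
  3P = (5, 12)
Match found at i = 3.

k = 3


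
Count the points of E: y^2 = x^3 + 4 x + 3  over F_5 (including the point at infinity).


For each x in F_5, count y with y^2 = x^3 + 4 x + 3 mod 5:
  x = 2: RHS = 4, y in [2, 3]  -> 2 point(s)
Affine points: 2. Add the point at infinity: total = 3.

#E(F_5) = 3


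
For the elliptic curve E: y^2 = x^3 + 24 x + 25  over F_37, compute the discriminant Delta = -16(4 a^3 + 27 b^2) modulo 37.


4 a^3 + 27 b^2 = 4*24^3 + 27*25^2 = 55296 + 16875 = 72171
Delta = -16 * (72171) = -1154736
Delta mod 37 = 34

Delta = 34 (mod 37)


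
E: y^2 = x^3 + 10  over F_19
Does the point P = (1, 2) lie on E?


Check whether y^2 = x^3 + 0 x + 10 (mod 19) for (x, y) = (1, 2).
LHS: y^2 = 2^2 mod 19 = 4
RHS: x^3 + 0 x + 10 = 1^3 + 0*1 + 10 mod 19 = 11
LHS != RHS

No, not on the curve


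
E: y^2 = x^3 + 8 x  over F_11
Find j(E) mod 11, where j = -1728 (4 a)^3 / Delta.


Delta = -16(4 a^3 + 27 b^2) mod 11 = 1
-1728 * (4 a)^3 = -1728 * (4*8)^3 mod 11 = 1
j = 1 * 1^(-1) mod 11 = 1

j = 1 (mod 11)


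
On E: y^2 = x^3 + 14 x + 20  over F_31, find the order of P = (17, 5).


Compute successive multiples of P until we hit O:
  1P = (17, 5)
  2P = (30, 6)
  3P = (4, 27)
  4P = (18, 11)
  5P = (1, 29)
  6P = (23, 4)
  7P = (16, 0)
  8P = (23, 27)
  ... (continuing to 14P)
  14P = O

ord(P) = 14


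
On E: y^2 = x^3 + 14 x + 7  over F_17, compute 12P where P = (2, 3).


k = 12 = 1100_2 (binary, LSB first: 0011)
Double-and-add from P = (2, 3):
  bit 0 = 0: acc unchanged = O
  bit 1 = 0: acc unchanged = O
  bit 2 = 1: acc = O + (4, 12) = (4, 12)
  bit 3 = 1: acc = (4, 12) + (8, 6) = (3, 12)

12P = (3, 12)


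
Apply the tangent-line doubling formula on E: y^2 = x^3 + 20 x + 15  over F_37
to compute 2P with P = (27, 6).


Doubling: s = (3 x1^2 + a) / (2 y1)
s = (3*27^2 + 20) / (2*6) mod 37 = 2
x3 = s^2 - 2 x1 mod 37 = 2^2 - 2*27 = 24
y3 = s (x1 - x3) - y1 mod 37 = 2 * (27 - 24) - 6 = 0

2P = (24, 0)


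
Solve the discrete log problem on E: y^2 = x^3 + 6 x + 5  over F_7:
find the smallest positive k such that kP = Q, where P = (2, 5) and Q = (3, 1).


Enumerate multiples of P until we hit Q = (3, 1):
  1P = (2, 5)
  2P = (4, 4)
  3P = (3, 6)
  4P = (3, 1)
Match found at i = 4.

k = 4


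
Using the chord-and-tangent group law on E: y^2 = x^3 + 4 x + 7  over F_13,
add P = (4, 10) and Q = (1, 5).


P != Q, so use the chord formula.
s = (y2 - y1) / (x2 - x1) = (8) / (10) mod 13 = 6
x3 = s^2 - x1 - x2 mod 13 = 6^2 - 4 - 1 = 5
y3 = s (x1 - x3) - y1 mod 13 = 6 * (4 - 5) - 10 = 10

P + Q = (5, 10)


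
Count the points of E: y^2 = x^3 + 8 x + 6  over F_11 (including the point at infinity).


For each x in F_11, count y with y^2 = x^3 + 8 x + 6 mod 11:
  x = 1: RHS = 4, y in [2, 9]  -> 2 point(s)
  x = 4: RHS = 3, y in [5, 6]  -> 2 point(s)
  x = 7: RHS = 9, y in [3, 8]  -> 2 point(s)
  x = 9: RHS = 4, y in [2, 9]  -> 2 point(s)
Affine points: 8. Add the point at infinity: total = 9.

#E(F_11) = 9


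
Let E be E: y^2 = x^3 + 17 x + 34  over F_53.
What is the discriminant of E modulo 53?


4 a^3 + 27 b^2 = 4*17^3 + 27*34^2 = 19652 + 31212 = 50864
Delta = -16 * (50864) = -813824
Delta mod 53 = 44

Delta = 44 (mod 53)


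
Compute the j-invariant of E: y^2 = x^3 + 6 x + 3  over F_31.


Delta = -16(4 a^3 + 27 b^2) mod 31 = 20
-1728 * (4 a)^3 = -1728 * (4*6)^3 mod 31 = 15
j = 15 * 20^(-1) mod 31 = 24

j = 24 (mod 31)


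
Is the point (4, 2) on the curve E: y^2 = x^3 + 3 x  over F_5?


Check whether y^2 = x^3 + 3 x + 0 (mod 5) for (x, y) = (4, 2).
LHS: y^2 = 2^2 mod 5 = 4
RHS: x^3 + 3 x + 0 = 4^3 + 3*4 + 0 mod 5 = 1
LHS != RHS

No, not on the curve


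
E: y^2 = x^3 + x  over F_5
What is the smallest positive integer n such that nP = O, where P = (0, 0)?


Compute successive multiples of P until we hit O:
  1P = (0, 0)
  2P = O

ord(P) = 2


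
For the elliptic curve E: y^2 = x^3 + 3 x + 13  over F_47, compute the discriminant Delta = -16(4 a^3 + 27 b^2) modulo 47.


4 a^3 + 27 b^2 = 4*3^3 + 27*13^2 = 108 + 4563 = 4671
Delta = -16 * (4671) = -74736
Delta mod 47 = 41

Delta = 41 (mod 47)


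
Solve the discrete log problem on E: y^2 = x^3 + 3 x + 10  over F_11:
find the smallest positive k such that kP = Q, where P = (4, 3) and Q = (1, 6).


Enumerate multiples of P until we hit Q = (1, 6):
  1P = (4, 3)
  2P = (1, 6)
Match found at i = 2.

k = 2


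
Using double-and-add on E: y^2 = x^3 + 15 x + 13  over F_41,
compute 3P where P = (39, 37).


k = 3 = 11_2 (binary, LSB first: 11)
Double-and-add from P = (39, 37):
  bit 0 = 1: acc = O + (39, 37) = (39, 37)
  bit 1 = 1: acc = (39, 37) + (25, 8) = (2, 25)

3P = (2, 25)


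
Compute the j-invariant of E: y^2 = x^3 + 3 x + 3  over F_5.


Delta = -16(4 a^3 + 27 b^2) mod 5 = 4
-1728 * (4 a)^3 = -1728 * (4*3)^3 mod 5 = 1
j = 1 * 4^(-1) mod 5 = 4

j = 4 (mod 5)


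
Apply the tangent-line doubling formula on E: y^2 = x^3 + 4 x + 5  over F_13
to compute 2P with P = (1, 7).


Doubling: s = (3 x1^2 + a) / (2 y1)
s = (3*1^2 + 4) / (2*7) mod 13 = 7
x3 = s^2 - 2 x1 mod 13 = 7^2 - 2*1 = 8
y3 = s (x1 - x3) - y1 mod 13 = 7 * (1 - 8) - 7 = 9

2P = (8, 9)


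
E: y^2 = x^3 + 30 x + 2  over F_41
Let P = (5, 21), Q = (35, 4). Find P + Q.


P != Q, so use the chord formula.
s = (y2 - y1) / (x2 - x1) = (24) / (30) mod 41 = 9
x3 = s^2 - x1 - x2 mod 41 = 9^2 - 5 - 35 = 0
y3 = s (x1 - x3) - y1 mod 41 = 9 * (5 - 0) - 21 = 24

P + Q = (0, 24)


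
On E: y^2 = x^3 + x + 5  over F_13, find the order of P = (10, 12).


Compute successive multiples of P until we hit O:
  1P = (10, 12)
  2P = (7, 11)
  3P = (12, 9)
  4P = (3, 10)
  5P = (3, 3)
  6P = (12, 4)
  7P = (7, 2)
  8P = (10, 1)
  ... (continuing to 9P)
  9P = O

ord(P) = 9


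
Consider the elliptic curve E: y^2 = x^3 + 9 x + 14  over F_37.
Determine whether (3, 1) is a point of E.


Check whether y^2 = x^3 + 9 x + 14 (mod 37) for (x, y) = (3, 1).
LHS: y^2 = 1^2 mod 37 = 1
RHS: x^3 + 9 x + 14 = 3^3 + 9*3 + 14 mod 37 = 31
LHS != RHS

No, not on the curve


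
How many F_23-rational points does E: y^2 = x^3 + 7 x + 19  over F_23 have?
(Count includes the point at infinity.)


For each x in F_23, count y with y^2 = x^3 + 7 x + 19 mod 23:
  x = 1: RHS = 4, y in [2, 21]  -> 2 point(s)
  x = 2: RHS = 18, y in [8, 15]  -> 2 point(s)
  x = 5: RHS = 18, y in [8, 15]  -> 2 point(s)
  x = 6: RHS = 1, y in [1, 22]  -> 2 point(s)
  x = 8: RHS = 12, y in [9, 14]  -> 2 point(s)
  x = 9: RHS = 6, y in [11, 12]  -> 2 point(s)
  x = 10: RHS = 8, y in [10, 13]  -> 2 point(s)
  x = 11: RHS = 1, y in [1, 22]  -> 2 point(s)
  x = 14: RHS = 9, y in [3, 20]  -> 2 point(s)
  x = 15: RHS = 3, y in [7, 16]  -> 2 point(s)
  x = 16: RHS = 18, y in [8, 15]  -> 2 point(s)
Affine points: 22. Add the point at infinity: total = 23.

#E(F_23) = 23


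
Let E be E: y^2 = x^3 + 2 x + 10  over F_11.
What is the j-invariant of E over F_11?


Delta = -16(4 a^3 + 27 b^2) mod 11 = 2
-1728 * (4 a)^3 = -1728 * (4*2)^3 mod 11 = 5
j = 5 * 2^(-1) mod 11 = 8

j = 8 (mod 11)


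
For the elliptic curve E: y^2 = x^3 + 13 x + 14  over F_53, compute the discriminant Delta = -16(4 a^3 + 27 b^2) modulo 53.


4 a^3 + 27 b^2 = 4*13^3 + 27*14^2 = 8788 + 5292 = 14080
Delta = -16 * (14080) = -225280
Delta mod 53 = 23

Delta = 23 (mod 53)


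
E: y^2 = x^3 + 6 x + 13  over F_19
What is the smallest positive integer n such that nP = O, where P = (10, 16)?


Compute successive multiples of P until we hit O:
  1P = (10, 16)
  2P = (16, 5)
  3P = (18, 5)
  4P = (11, 2)
  5P = (4, 14)
  6P = (3, 18)
  7P = (15, 18)
  8P = (1, 18)
  ... (continuing to 21P)
  21P = O

ord(P) = 21


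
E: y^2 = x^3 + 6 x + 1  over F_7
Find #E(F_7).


For each x in F_7, count y with y^2 = x^3 + 6 x + 1 mod 7:
  x = 0: RHS = 1, y in [1, 6]  -> 2 point(s)
  x = 1: RHS = 1, y in [1, 6]  -> 2 point(s)
  x = 2: RHS = 0, y in [0]  -> 1 point(s)
  x = 3: RHS = 4, y in [2, 5]  -> 2 point(s)
  x = 5: RHS = 2, y in [3, 4]  -> 2 point(s)
  x = 6: RHS = 1, y in [1, 6]  -> 2 point(s)
Affine points: 11. Add the point at infinity: total = 12.

#E(F_7) = 12


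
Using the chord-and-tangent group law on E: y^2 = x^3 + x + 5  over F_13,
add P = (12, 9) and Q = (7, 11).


P != Q, so use the chord formula.
s = (y2 - y1) / (x2 - x1) = (2) / (8) mod 13 = 10
x3 = s^2 - x1 - x2 mod 13 = 10^2 - 12 - 7 = 3
y3 = s (x1 - x3) - y1 mod 13 = 10 * (12 - 3) - 9 = 3

P + Q = (3, 3)


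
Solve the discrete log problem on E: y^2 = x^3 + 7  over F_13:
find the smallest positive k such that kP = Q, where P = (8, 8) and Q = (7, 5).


Enumerate multiples of P until we hit Q = (7, 5):
  1P = (8, 8)
  2P = (11, 8)
  3P = (7, 5)
Match found at i = 3.

k = 3


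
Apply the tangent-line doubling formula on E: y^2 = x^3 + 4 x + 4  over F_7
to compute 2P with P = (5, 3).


Doubling: s = (3 x1^2 + a) / (2 y1)
s = (3*5^2 + 4) / (2*3) mod 7 = 5
x3 = s^2 - 2 x1 mod 7 = 5^2 - 2*5 = 1
y3 = s (x1 - x3) - y1 mod 7 = 5 * (5 - 1) - 3 = 3

2P = (1, 3)


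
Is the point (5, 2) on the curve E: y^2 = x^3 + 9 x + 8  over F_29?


Check whether y^2 = x^3 + 9 x + 8 (mod 29) for (x, y) = (5, 2).
LHS: y^2 = 2^2 mod 29 = 4
RHS: x^3 + 9 x + 8 = 5^3 + 9*5 + 8 mod 29 = 4
LHS = RHS

Yes, on the curve


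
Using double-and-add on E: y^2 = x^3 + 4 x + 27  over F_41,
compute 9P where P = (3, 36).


k = 9 = 1001_2 (binary, LSB first: 1001)
Double-and-add from P = (3, 36):
  bit 0 = 1: acc = O + (3, 36) = (3, 36)
  bit 1 = 0: acc unchanged = (3, 36)
  bit 2 = 0: acc unchanged = (3, 36)
  bit 3 = 1: acc = (3, 36) + (32, 0) = (15, 10)

9P = (15, 10)


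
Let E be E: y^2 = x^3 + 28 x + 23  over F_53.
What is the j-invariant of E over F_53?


Delta = -16(4 a^3 + 27 b^2) mod 53 = 4
-1728 * (4 a)^3 = -1728 * (4*28)^3 mod 53 = 31
j = 31 * 4^(-1) mod 53 = 21

j = 21 (mod 53)


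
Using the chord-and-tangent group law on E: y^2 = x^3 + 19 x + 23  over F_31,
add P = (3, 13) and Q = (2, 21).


P != Q, so use the chord formula.
s = (y2 - y1) / (x2 - x1) = (8) / (30) mod 31 = 23
x3 = s^2 - x1 - x2 mod 31 = 23^2 - 3 - 2 = 28
y3 = s (x1 - x3) - y1 mod 31 = 23 * (3 - 28) - 13 = 1

P + Q = (28, 1)


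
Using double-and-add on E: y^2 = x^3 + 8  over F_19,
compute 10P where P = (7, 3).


k = 10 = 1010_2 (binary, LSB first: 0101)
Double-and-add from P = (7, 3):
  bit 0 = 0: acc unchanged = O
  bit 1 = 1: acc = O + (2, 15) = (2, 15)
  bit 2 = 0: acc unchanged = (2, 15)
  bit 3 = 1: acc = (2, 15) + (14, 15) = (3, 4)

10P = (3, 4)


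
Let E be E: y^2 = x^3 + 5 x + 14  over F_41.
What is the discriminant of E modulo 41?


4 a^3 + 27 b^2 = 4*5^3 + 27*14^2 = 500 + 5292 = 5792
Delta = -16 * (5792) = -92672
Delta mod 41 = 29

Delta = 29 (mod 41)


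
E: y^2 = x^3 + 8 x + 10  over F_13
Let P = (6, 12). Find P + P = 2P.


Doubling: s = (3 x1^2 + a) / (2 y1)
s = (3*6^2 + 8) / (2*12) mod 13 = 7
x3 = s^2 - 2 x1 mod 13 = 7^2 - 2*6 = 11
y3 = s (x1 - x3) - y1 mod 13 = 7 * (6 - 11) - 12 = 5

2P = (11, 5)


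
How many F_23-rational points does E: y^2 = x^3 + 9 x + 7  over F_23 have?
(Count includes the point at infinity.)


For each x in F_23, count y with y^2 = x^3 + 9 x + 7 mod 23:
  x = 5: RHS = 16, y in [4, 19]  -> 2 point(s)
  x = 6: RHS = 1, y in [1, 22]  -> 2 point(s)
  x = 8: RHS = 16, y in [4, 19]  -> 2 point(s)
  x = 9: RHS = 12, y in [9, 14]  -> 2 point(s)
  x = 10: RHS = 16, y in [4, 19]  -> 2 point(s)
  x = 12: RHS = 3, y in [7, 16]  -> 2 point(s)
  x = 14: RHS = 2, y in [5, 18]  -> 2 point(s)
  x = 17: RHS = 13, y in [6, 17]  -> 2 point(s)
  x = 21: RHS = 4, y in [2, 21]  -> 2 point(s)
Affine points: 18. Add the point at infinity: total = 19.

#E(F_23) = 19


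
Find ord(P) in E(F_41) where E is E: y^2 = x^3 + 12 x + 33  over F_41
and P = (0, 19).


Compute successive multiples of P until we hit O:
  1P = (0, 19)
  2P = (16, 4)
  3P = (27, 14)
  4P = (34, 4)
  5P = (30, 28)
  6P = (32, 37)
  7P = (13, 7)
  8P = (24, 0)
  ... (continuing to 16P)
  16P = O

ord(P) = 16


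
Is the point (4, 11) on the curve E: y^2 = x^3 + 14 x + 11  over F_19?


Check whether y^2 = x^3 + 14 x + 11 (mod 19) for (x, y) = (4, 11).
LHS: y^2 = 11^2 mod 19 = 7
RHS: x^3 + 14 x + 11 = 4^3 + 14*4 + 11 mod 19 = 17
LHS != RHS

No, not on the curve


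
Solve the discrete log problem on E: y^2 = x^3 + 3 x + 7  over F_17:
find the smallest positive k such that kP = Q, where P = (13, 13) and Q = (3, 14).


Enumerate multiples of P until we hit Q = (3, 14):
  1P = (13, 13)
  2P = (8, 4)
  3P = (4, 10)
  4P = (2, 2)
  5P = (3, 14)
Match found at i = 5.

k = 5


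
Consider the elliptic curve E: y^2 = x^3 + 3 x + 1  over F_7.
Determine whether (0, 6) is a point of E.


Check whether y^2 = x^3 + 3 x + 1 (mod 7) for (x, y) = (0, 6).
LHS: y^2 = 6^2 mod 7 = 1
RHS: x^3 + 3 x + 1 = 0^3 + 3*0 + 1 mod 7 = 1
LHS = RHS

Yes, on the curve


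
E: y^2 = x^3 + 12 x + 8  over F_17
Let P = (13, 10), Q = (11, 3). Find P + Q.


P != Q, so use the chord formula.
s = (y2 - y1) / (x2 - x1) = (10) / (15) mod 17 = 12
x3 = s^2 - x1 - x2 mod 17 = 12^2 - 13 - 11 = 1
y3 = s (x1 - x3) - y1 mod 17 = 12 * (13 - 1) - 10 = 15

P + Q = (1, 15)


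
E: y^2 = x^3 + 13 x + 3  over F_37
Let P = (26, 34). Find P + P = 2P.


Doubling: s = (3 x1^2 + a) / (2 y1)
s = (3*26^2 + 13) / (2*34) mod 37 = 36
x3 = s^2 - 2 x1 mod 37 = 36^2 - 2*26 = 23
y3 = s (x1 - x3) - y1 mod 37 = 36 * (26 - 23) - 34 = 0

2P = (23, 0)


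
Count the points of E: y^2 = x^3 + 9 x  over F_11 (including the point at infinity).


For each x in F_11, count y with y^2 = x^3 + 9 x + 0 mod 11:
  x = 0: RHS = 0, y in [0]  -> 1 point(s)
  x = 2: RHS = 4, y in [2, 9]  -> 2 point(s)
  x = 4: RHS = 1, y in [1, 10]  -> 2 point(s)
  x = 5: RHS = 5, y in [4, 7]  -> 2 point(s)
  x = 8: RHS = 1, y in [1, 10]  -> 2 point(s)
  x = 10: RHS = 1, y in [1, 10]  -> 2 point(s)
Affine points: 11. Add the point at infinity: total = 12.

#E(F_11) = 12


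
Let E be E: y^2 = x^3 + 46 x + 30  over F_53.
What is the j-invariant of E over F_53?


Delta = -16(4 a^3 + 27 b^2) mod 53 = 18
-1728 * (4 a)^3 = -1728 * (4*46)^3 mod 53 = 2
j = 2 * 18^(-1) mod 53 = 6

j = 6 (mod 53)


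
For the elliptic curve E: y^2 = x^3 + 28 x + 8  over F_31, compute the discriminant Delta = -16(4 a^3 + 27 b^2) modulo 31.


4 a^3 + 27 b^2 = 4*28^3 + 27*8^2 = 87808 + 1728 = 89536
Delta = -16 * (89536) = -1432576
Delta mod 31 = 27

Delta = 27 (mod 31)


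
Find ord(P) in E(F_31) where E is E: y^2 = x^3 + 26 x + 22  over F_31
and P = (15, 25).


Compute successive multiples of P until we hit O:
  1P = (15, 25)
  2P = (2, 19)
  3P = (21, 8)
  4P = (28, 17)
  5P = (28, 14)
  6P = (21, 23)
  7P = (2, 12)
  8P = (15, 6)
  ... (continuing to 9P)
  9P = O

ord(P) = 9


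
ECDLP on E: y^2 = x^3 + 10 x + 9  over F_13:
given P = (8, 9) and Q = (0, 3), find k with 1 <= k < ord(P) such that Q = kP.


Enumerate multiples of P until we hit Q = (0, 3):
  1P = (8, 9)
  2P = (0, 10)
  3P = (4, 10)
  4P = (10, 11)
  5P = (9, 3)
  6P = (6, 5)
  7P = (3, 1)
  8P = (3, 12)
  9P = (6, 8)
  10P = (9, 10)
  11P = (10, 2)
  12P = (4, 3)
  13P = (0, 3)
Match found at i = 13.

k = 13


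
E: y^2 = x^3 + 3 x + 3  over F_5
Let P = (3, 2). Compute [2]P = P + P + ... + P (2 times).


k = 2 = 10_2 (binary, LSB first: 01)
Double-and-add from P = (3, 2):
  bit 0 = 0: acc unchanged = O
  bit 1 = 1: acc = O + (4, 3) = (4, 3)

2P = (4, 3)


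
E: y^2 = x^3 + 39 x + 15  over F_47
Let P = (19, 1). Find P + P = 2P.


Doubling: s = (3 x1^2 + a) / (2 y1)
s = (3*19^2 + 39) / (2*1) mod 47 = 44
x3 = s^2 - 2 x1 mod 47 = 44^2 - 2*19 = 18
y3 = s (x1 - x3) - y1 mod 47 = 44 * (19 - 18) - 1 = 43

2P = (18, 43)


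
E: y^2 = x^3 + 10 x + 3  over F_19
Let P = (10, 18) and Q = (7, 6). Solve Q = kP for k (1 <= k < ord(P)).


Enumerate multiples of P until we hit Q = (7, 6):
  1P = (10, 18)
  2P = (8, 14)
  3P = (5, 11)
  4P = (9, 10)
  5P = (7, 6)
Match found at i = 5.

k = 5


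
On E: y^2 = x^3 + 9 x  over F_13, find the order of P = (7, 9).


Compute successive multiples of P until we hit O:
  1P = (7, 9)
  2P = (12, 4)
  3P = (8, 5)
  4P = (1, 6)
  5P = (2, 0)
  6P = (1, 7)
  7P = (8, 8)
  8P = (12, 9)
  ... (continuing to 10P)
  10P = O

ord(P) = 10


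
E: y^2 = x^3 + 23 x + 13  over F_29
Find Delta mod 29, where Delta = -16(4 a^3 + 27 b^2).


4 a^3 + 27 b^2 = 4*23^3 + 27*13^2 = 48668 + 4563 = 53231
Delta = -16 * (53231) = -851696
Delta mod 29 = 5

Delta = 5 (mod 29)


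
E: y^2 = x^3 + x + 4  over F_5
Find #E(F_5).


For each x in F_5, count y with y^2 = x^3 + 1 x + 4 mod 5:
  x = 0: RHS = 4, y in [2, 3]  -> 2 point(s)
  x = 1: RHS = 1, y in [1, 4]  -> 2 point(s)
  x = 2: RHS = 4, y in [2, 3]  -> 2 point(s)
  x = 3: RHS = 4, y in [2, 3]  -> 2 point(s)
Affine points: 8. Add the point at infinity: total = 9.

#E(F_5) = 9


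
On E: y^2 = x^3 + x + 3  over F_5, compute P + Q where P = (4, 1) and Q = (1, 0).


P != Q, so use the chord formula.
s = (y2 - y1) / (x2 - x1) = (4) / (2) mod 5 = 2
x3 = s^2 - x1 - x2 mod 5 = 2^2 - 4 - 1 = 4
y3 = s (x1 - x3) - y1 mod 5 = 2 * (4 - 4) - 1 = 4

P + Q = (4, 4)


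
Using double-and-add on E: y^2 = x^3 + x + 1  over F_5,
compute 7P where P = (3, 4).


k = 7 = 111_2 (binary, LSB first: 111)
Double-and-add from P = (3, 4):
  bit 0 = 1: acc = O + (3, 4) = (3, 4)
  bit 1 = 1: acc = (3, 4) + (0, 4) = (2, 1)
  bit 2 = 1: acc = (2, 1) + (4, 3) = (0, 1)

7P = (0, 1)


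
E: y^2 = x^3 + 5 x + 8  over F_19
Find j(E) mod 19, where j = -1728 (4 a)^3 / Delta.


Delta = -16(4 a^3 + 27 b^2) mod 19 = 15
-1728 * (4 a)^3 = -1728 * (4*5)^3 mod 19 = 1
j = 1 * 15^(-1) mod 19 = 14

j = 14 (mod 19)


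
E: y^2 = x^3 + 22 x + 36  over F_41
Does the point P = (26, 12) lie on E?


Check whether y^2 = x^3 + 22 x + 36 (mod 41) for (x, y) = (26, 12).
LHS: y^2 = 12^2 mod 41 = 21
RHS: x^3 + 22 x + 36 = 26^3 + 22*26 + 36 mod 41 = 21
LHS = RHS

Yes, on the curve


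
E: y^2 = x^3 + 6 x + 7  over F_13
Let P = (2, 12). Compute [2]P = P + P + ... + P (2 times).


k = 2 = 10_2 (binary, LSB first: 01)
Double-and-add from P = (2, 12):
  bit 0 = 0: acc unchanged = O
  bit 1 = 1: acc = O + (12, 0) = (12, 0)

2P = (12, 0)


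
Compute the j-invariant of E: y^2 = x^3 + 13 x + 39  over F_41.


Delta = -16(4 a^3 + 27 b^2) mod 41 = 16
-1728 * (4 a)^3 = -1728 * (4*13)^3 mod 41 = 9
j = 9 * 16^(-1) mod 41 = 39

j = 39 (mod 41)


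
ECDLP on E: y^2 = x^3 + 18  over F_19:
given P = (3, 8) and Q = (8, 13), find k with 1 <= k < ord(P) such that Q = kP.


Enumerate multiples of P until we hit Q = (8, 13):
  1P = (3, 8)
  2P = (18, 13)
  3P = (15, 7)
  4P = (8, 13)
Match found at i = 4.

k = 4


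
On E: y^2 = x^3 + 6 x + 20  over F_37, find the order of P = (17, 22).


Compute successive multiples of P until we hit O:
  1P = (17, 22)
  2P = (31, 8)
  3P = (27, 25)
  4P = (9, 10)
  5P = (4, 16)
  6P = (23, 35)
  7P = (13, 36)
  8P = (10, 9)
  ... (continuing to 24P)
  24P = O

ord(P) = 24


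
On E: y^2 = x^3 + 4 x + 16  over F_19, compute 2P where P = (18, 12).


Doubling: s = (3 x1^2 + a) / (2 y1)
s = (3*18^2 + 4) / (2*12) mod 19 = 9
x3 = s^2 - 2 x1 mod 19 = 9^2 - 2*18 = 7
y3 = s (x1 - x3) - y1 mod 19 = 9 * (18 - 7) - 12 = 11

2P = (7, 11)


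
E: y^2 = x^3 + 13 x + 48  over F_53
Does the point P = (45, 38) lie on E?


Check whether y^2 = x^3 + 13 x + 48 (mod 53) for (x, y) = (45, 38).
LHS: y^2 = 38^2 mod 53 = 13
RHS: x^3 + 13 x + 48 = 45^3 + 13*45 + 48 mod 53 = 15
LHS != RHS

No, not on the curve


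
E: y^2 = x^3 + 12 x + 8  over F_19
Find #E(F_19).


For each x in F_19, count y with y^2 = x^3 + 12 x + 8 mod 19:
  x = 4: RHS = 6, y in [5, 14]  -> 2 point(s)
  x = 6: RHS = 11, y in [7, 12]  -> 2 point(s)
  x = 7: RHS = 17, y in [6, 13]  -> 2 point(s)
  x = 9: RHS = 9, y in [3, 16]  -> 2 point(s)
  x = 10: RHS = 7, y in [8, 11]  -> 2 point(s)
  x = 13: RHS = 5, y in [9, 10]  -> 2 point(s)
Affine points: 12. Add the point at infinity: total = 13.

#E(F_19) = 13


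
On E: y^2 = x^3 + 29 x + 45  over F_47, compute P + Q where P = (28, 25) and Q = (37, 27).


P != Q, so use the chord formula.
s = (y2 - y1) / (x2 - x1) = (2) / (9) mod 47 = 42
x3 = s^2 - x1 - x2 mod 47 = 42^2 - 28 - 37 = 7
y3 = s (x1 - x3) - y1 mod 47 = 42 * (28 - 7) - 25 = 11

P + Q = (7, 11)


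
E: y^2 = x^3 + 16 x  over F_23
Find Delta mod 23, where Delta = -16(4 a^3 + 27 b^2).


4 a^3 + 27 b^2 = 4*16^3 + 27*0^2 = 16384 + 0 = 16384
Delta = -16 * (16384) = -262144
Delta mod 23 = 10

Delta = 10 (mod 23)


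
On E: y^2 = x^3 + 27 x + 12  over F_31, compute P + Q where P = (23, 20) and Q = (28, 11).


P != Q, so use the chord formula.
s = (y2 - y1) / (x2 - x1) = (22) / (5) mod 31 = 23
x3 = s^2 - x1 - x2 mod 31 = 23^2 - 23 - 28 = 13
y3 = s (x1 - x3) - y1 mod 31 = 23 * (23 - 13) - 20 = 24

P + Q = (13, 24)


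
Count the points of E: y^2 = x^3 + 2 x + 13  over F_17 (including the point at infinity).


For each x in F_17, count y with y^2 = x^3 + 2 x + 13 mod 17:
  x = 0: RHS = 13, y in [8, 9]  -> 2 point(s)
  x = 1: RHS = 16, y in [4, 13]  -> 2 point(s)
  x = 2: RHS = 8, y in [5, 12]  -> 2 point(s)
  x = 4: RHS = 0, y in [0]  -> 1 point(s)
  x = 7: RHS = 13, y in [8, 9]  -> 2 point(s)
  x = 10: RHS = 13, y in [8, 9]  -> 2 point(s)
  x = 13: RHS = 9, y in [3, 14]  -> 2 point(s)
  x = 15: RHS = 1, y in [1, 16]  -> 2 point(s)
Affine points: 15. Add the point at infinity: total = 16.

#E(F_17) = 16


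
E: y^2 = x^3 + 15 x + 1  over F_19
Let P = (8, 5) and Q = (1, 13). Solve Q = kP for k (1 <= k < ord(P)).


Enumerate multiples of P until we hit Q = (1, 13):
  1P = (8, 5)
  2P = (0, 1)
  3P = (16, 10)
  4P = (4, 7)
  5P = (12, 16)
  6P = (3, 4)
  7P = (5, 7)
  8P = (17, 1)
  9P = (1, 13)
Match found at i = 9.

k = 9


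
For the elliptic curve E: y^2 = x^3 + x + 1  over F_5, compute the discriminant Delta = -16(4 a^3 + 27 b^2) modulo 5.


4 a^3 + 27 b^2 = 4*1^3 + 27*1^2 = 4 + 27 = 31
Delta = -16 * (31) = -496
Delta mod 5 = 4

Delta = 4 (mod 5)


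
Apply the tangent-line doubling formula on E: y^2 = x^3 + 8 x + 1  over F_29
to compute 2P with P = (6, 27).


Doubling: s = (3 x1^2 + a) / (2 y1)
s = (3*6^2 + 8) / (2*27) mod 29 = 0
x3 = s^2 - 2 x1 mod 29 = 0^2 - 2*6 = 17
y3 = s (x1 - x3) - y1 mod 29 = 0 * (6 - 17) - 27 = 2

2P = (17, 2)


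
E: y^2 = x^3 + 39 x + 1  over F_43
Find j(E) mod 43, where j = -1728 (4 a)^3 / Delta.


Delta = -16(4 a^3 + 27 b^2) mod 43 = 9
-1728 * (4 a)^3 = -1728 * (4*39)^3 mod 43 = 2
j = 2 * 9^(-1) mod 43 = 5

j = 5 (mod 43)


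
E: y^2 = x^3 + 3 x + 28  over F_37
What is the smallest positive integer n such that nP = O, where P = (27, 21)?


Compute successive multiples of P until we hit O:
  1P = (27, 21)
  2P = (19, 5)
  3P = (32, 6)
  4P = (24, 7)
  5P = (16, 18)
  6P = (6, 15)
  7P = (29, 26)
  8P = (15, 9)
  ... (continuing to 49P)
  49P = O

ord(P) = 49


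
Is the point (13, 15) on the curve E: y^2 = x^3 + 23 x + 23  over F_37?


Check whether y^2 = x^3 + 23 x + 23 (mod 37) for (x, y) = (13, 15).
LHS: y^2 = 15^2 mod 37 = 3
RHS: x^3 + 23 x + 23 = 13^3 + 23*13 + 23 mod 37 = 3
LHS = RHS

Yes, on the curve


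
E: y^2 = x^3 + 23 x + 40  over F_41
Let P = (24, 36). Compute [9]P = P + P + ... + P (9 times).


k = 9 = 1001_2 (binary, LSB first: 1001)
Double-and-add from P = (24, 36):
  bit 0 = 1: acc = O + (24, 36) = (24, 36)
  bit 1 = 0: acc unchanged = (24, 36)
  bit 2 = 0: acc unchanged = (24, 36)
  bit 3 = 1: acc = (24, 36) + (1, 33) = (24, 5)

9P = (24, 5)


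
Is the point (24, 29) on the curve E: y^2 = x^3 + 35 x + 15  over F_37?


Check whether y^2 = x^3 + 35 x + 15 (mod 37) for (x, y) = (24, 29).
LHS: y^2 = 29^2 mod 37 = 27
RHS: x^3 + 35 x + 15 = 24^3 + 35*24 + 15 mod 37 = 27
LHS = RHS

Yes, on the curve


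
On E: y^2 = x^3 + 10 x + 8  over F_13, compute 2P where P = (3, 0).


k = 2 = 10_2 (binary, LSB first: 01)
Double-and-add from P = (3, 0):
  bit 0 = 0: acc unchanged = O
  bit 1 = 1: acc = O + O = O

2P = O


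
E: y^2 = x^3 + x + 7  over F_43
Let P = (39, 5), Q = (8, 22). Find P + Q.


P != Q, so use the chord formula.
s = (y2 - y1) / (x2 - x1) = (17) / (12) mod 43 = 5
x3 = s^2 - x1 - x2 mod 43 = 5^2 - 39 - 8 = 21
y3 = s (x1 - x3) - y1 mod 43 = 5 * (39 - 21) - 5 = 42

P + Q = (21, 42)


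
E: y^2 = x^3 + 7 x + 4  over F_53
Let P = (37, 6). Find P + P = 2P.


Doubling: s = (3 x1^2 + a) / (2 y1)
s = (3*37^2 + 7) / (2*6) mod 53 = 16
x3 = s^2 - 2 x1 mod 53 = 16^2 - 2*37 = 23
y3 = s (x1 - x3) - y1 mod 53 = 16 * (37 - 23) - 6 = 6

2P = (23, 6)


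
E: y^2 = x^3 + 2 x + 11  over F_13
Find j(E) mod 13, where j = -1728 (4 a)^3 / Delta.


Delta = -16(4 a^3 + 27 b^2) mod 13 = 9
-1728 * (4 a)^3 = -1728 * (4*2)^3 mod 13 = 5
j = 5 * 9^(-1) mod 13 = 2

j = 2 (mod 13)


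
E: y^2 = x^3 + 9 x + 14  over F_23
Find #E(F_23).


For each x in F_23, count y with y^2 = x^3 + 9 x + 14 mod 23:
  x = 1: RHS = 1, y in [1, 22]  -> 2 point(s)
  x = 5: RHS = 0, y in [0]  -> 1 point(s)
  x = 6: RHS = 8, y in [10, 13]  -> 2 point(s)
  x = 7: RHS = 6, y in [11, 12]  -> 2 point(s)
  x = 8: RHS = 0, y in [0]  -> 1 point(s)
  x = 10: RHS = 0, y in [0]  -> 1 point(s)
  x = 11: RHS = 18, y in [8, 15]  -> 2 point(s)
  x = 14: RHS = 9, y in [3, 20]  -> 2 point(s)
  x = 19: RHS = 6, y in [11, 12]  -> 2 point(s)
  x = 20: RHS = 6, y in [11, 12]  -> 2 point(s)
  x = 22: RHS = 4, y in [2, 21]  -> 2 point(s)
Affine points: 19. Add the point at infinity: total = 20.

#E(F_23) = 20


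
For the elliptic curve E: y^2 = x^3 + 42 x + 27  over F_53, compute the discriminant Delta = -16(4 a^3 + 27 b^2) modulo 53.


4 a^3 + 27 b^2 = 4*42^3 + 27*27^2 = 296352 + 19683 = 316035
Delta = -16 * (316035) = -5056560
Delta mod 53 = 11

Delta = 11 (mod 53)


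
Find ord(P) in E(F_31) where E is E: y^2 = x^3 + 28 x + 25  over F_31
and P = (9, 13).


Compute successive multiples of P until we hit O:
  1P = (9, 13)
  2P = (23, 8)
  3P = (17, 12)
  4P = (21, 4)
  5P = (19, 10)
  6P = (22, 25)
  7P = (28, 10)
  8P = (27, 29)
  ... (continuing to 23P)
  23P = O

ord(P) = 23


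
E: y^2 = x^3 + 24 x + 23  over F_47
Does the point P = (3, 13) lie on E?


Check whether y^2 = x^3 + 24 x + 23 (mod 47) for (x, y) = (3, 13).
LHS: y^2 = 13^2 mod 47 = 28
RHS: x^3 + 24 x + 23 = 3^3 + 24*3 + 23 mod 47 = 28
LHS = RHS

Yes, on the curve


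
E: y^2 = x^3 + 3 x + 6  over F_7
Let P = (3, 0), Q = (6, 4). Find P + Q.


P != Q, so use the chord formula.
s = (y2 - y1) / (x2 - x1) = (4) / (3) mod 7 = 6
x3 = s^2 - x1 - x2 mod 7 = 6^2 - 3 - 6 = 6
y3 = s (x1 - x3) - y1 mod 7 = 6 * (3 - 6) - 0 = 3

P + Q = (6, 3)


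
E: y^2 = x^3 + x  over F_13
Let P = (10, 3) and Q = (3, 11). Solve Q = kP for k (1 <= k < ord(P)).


Enumerate multiples of P until we hit Q = (3, 11):
  1P = (10, 3)
  2P = (9, 6)
  3P = (3, 2)
  4P = (4, 9)
  5P = (0, 0)
  6P = (4, 4)
  7P = (3, 11)
Match found at i = 7.

k = 7


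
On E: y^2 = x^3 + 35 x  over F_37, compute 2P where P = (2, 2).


Doubling: s = (3 x1^2 + a) / (2 y1)
s = (3*2^2 + 35) / (2*2) mod 37 = 21
x3 = s^2 - 2 x1 mod 37 = 21^2 - 2*2 = 30
y3 = s (x1 - x3) - y1 mod 37 = 21 * (2 - 30) - 2 = 2

2P = (30, 2)


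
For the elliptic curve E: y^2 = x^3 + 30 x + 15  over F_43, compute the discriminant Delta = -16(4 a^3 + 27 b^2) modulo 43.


4 a^3 + 27 b^2 = 4*30^3 + 27*15^2 = 108000 + 6075 = 114075
Delta = -16 * (114075) = -1825200
Delta mod 43 = 21

Delta = 21 (mod 43)


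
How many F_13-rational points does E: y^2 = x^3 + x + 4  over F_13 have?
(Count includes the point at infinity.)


For each x in F_13, count y with y^2 = x^3 + 1 x + 4 mod 13:
  x = 0: RHS = 4, y in [2, 11]  -> 2 point(s)
  x = 2: RHS = 1, y in [1, 12]  -> 2 point(s)
  x = 5: RHS = 4, y in [2, 11]  -> 2 point(s)
  x = 7: RHS = 3, y in [4, 9]  -> 2 point(s)
  x = 8: RHS = 4, y in [2, 11]  -> 2 point(s)
  x = 9: RHS = 1, y in [1, 12]  -> 2 point(s)
  x = 10: RHS = 0, y in [0]  -> 1 point(s)
Affine points: 13. Add the point at infinity: total = 14.

#E(F_13) = 14


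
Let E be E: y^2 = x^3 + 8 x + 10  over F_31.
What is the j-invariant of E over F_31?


Delta = -16(4 a^3 + 27 b^2) mod 31 = 13
-1728 * (4 a)^3 = -1728 * (4*8)^3 mod 31 = 8
j = 8 * 13^(-1) mod 31 = 3

j = 3 (mod 31)


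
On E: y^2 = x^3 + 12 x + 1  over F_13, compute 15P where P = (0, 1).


k = 15 = 1111_2 (binary, LSB first: 1111)
Double-and-add from P = (0, 1):
  bit 0 = 1: acc = O + (0, 1) = (0, 1)
  bit 1 = 1: acc = (0, 1) + (10, 4) = (4, 3)
  bit 2 = 1: acc = (4, 3) + (6, 9) = (12, 12)
  bit 3 = 1: acc = (12, 12) + (5, 2) = (6, 4)

15P = (6, 4)


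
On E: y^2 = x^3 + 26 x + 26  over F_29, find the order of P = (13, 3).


Compute successive multiples of P until we hit O:
  1P = (13, 3)
  2P = (12, 23)
  3P = (27, 16)
  4P = (27, 13)
  5P = (12, 6)
  6P = (13, 26)
  7P = O

ord(P) = 7


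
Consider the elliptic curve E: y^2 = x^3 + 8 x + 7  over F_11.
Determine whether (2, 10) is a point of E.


Check whether y^2 = x^3 + 8 x + 7 (mod 11) for (x, y) = (2, 10).
LHS: y^2 = 10^2 mod 11 = 1
RHS: x^3 + 8 x + 7 = 2^3 + 8*2 + 7 mod 11 = 9
LHS != RHS

No, not on the curve


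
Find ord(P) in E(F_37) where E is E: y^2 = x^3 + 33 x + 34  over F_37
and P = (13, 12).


Compute successive multiples of P until we hit O:
  1P = (13, 12)
  2P = (27, 6)
  3P = (7, 33)
  4P = (20, 31)
  5P = (31, 29)
  6P = (2, 21)
  7P = (19, 3)
  8P = (35, 21)
  ... (continuing to 44P)
  44P = O

ord(P) = 44


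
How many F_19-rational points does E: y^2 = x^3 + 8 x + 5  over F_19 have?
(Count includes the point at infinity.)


For each x in F_19, count y with y^2 = x^3 + 8 x + 5 mod 19:
  x = 0: RHS = 5, y in [9, 10]  -> 2 point(s)
  x = 4: RHS = 6, y in [5, 14]  -> 2 point(s)
  x = 7: RHS = 5, y in [9, 10]  -> 2 point(s)
  x = 8: RHS = 11, y in [7, 12]  -> 2 point(s)
  x = 12: RHS = 5, y in [9, 10]  -> 2 point(s)
  x = 13: RHS = 7, y in [8, 11]  -> 2 point(s)
  x = 14: RHS = 11, y in [7, 12]  -> 2 point(s)
  x = 15: RHS = 4, y in [2, 17]  -> 2 point(s)
  x = 16: RHS = 11, y in [7, 12]  -> 2 point(s)
  x = 17: RHS = 0, y in [0]  -> 1 point(s)
Affine points: 19. Add the point at infinity: total = 20.

#E(F_19) = 20


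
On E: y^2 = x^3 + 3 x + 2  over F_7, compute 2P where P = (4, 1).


Doubling: s = (3 x1^2 + a) / (2 y1)
s = (3*4^2 + 3) / (2*1) mod 7 = 1
x3 = s^2 - 2 x1 mod 7 = 1^2 - 2*4 = 0
y3 = s (x1 - x3) - y1 mod 7 = 1 * (4 - 0) - 1 = 3

2P = (0, 3)


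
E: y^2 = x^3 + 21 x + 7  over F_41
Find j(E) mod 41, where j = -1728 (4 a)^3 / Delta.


Delta = -16(4 a^3 + 27 b^2) mod 41 = 21
-1728 * (4 a)^3 = -1728 * (4*21)^3 mod 41 = 34
j = 34 * 21^(-1) mod 41 = 27

j = 27 (mod 41)
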